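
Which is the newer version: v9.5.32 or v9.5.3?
v9.5.32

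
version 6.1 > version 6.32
False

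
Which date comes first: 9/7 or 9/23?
9/7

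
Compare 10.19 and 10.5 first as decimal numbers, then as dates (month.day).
As decimals: 10.19 < 10.5. As dates: 10/19 is later than 10/5 (day 19 > day 5).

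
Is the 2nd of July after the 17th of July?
No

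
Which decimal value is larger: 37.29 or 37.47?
37.47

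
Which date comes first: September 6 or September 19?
September 6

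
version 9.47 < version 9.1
False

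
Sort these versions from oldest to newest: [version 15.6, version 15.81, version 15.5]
[version 15.5, version 15.6, version 15.81]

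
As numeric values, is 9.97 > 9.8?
True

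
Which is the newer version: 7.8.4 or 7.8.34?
7.8.34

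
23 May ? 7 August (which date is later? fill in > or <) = <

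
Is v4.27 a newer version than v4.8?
Yes. Version numbers are compared segment by segment as integers, not as decimals: minor version 27 > 8, so v4.27 > v4.8 (even though the decimal 4.27 < 4.8).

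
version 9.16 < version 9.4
False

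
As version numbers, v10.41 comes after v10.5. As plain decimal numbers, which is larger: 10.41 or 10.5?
10.5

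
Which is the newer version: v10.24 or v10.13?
v10.24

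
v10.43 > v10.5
True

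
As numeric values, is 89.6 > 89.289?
True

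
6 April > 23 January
True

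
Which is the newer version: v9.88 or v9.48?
v9.88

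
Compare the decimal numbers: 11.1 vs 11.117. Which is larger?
11.117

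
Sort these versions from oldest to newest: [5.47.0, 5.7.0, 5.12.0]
[5.7.0, 5.12.0, 5.47.0]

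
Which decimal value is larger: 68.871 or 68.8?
68.871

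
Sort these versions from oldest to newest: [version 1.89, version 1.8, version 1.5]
[version 1.5, version 1.8, version 1.89]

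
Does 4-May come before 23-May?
Yes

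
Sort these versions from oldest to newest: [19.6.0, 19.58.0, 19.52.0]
[19.6.0, 19.52.0, 19.58.0]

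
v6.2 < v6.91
True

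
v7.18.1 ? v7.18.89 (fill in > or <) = <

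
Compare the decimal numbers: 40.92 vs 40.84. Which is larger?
40.92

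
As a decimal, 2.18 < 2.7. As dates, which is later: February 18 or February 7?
February 18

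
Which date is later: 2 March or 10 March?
10 March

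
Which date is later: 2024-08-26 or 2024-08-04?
2024-08-26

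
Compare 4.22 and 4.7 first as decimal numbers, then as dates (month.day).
As decimals: 4.22 < 4.7. As dates: 4/22 is later than 4/7 (day 22 > day 7).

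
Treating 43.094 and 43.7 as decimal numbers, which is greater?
43.7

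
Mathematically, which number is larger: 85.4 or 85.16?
85.4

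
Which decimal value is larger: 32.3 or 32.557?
32.557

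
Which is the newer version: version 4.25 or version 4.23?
version 4.25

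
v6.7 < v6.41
True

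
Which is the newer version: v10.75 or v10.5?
v10.75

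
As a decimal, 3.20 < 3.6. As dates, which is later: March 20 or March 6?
March 20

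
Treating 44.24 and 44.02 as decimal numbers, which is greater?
44.24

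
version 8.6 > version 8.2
True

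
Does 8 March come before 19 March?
Yes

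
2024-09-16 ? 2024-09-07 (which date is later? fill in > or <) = >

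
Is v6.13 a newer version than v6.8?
Yes. Version numbers are compared segment by segment as integers, not as decimals: minor version 13 > 8, so v6.13 > v6.8 (even though the decimal 6.13 < 6.8).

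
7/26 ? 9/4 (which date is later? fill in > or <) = <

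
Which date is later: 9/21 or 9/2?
9/21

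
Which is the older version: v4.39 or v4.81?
v4.39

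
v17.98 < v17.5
False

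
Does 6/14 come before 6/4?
No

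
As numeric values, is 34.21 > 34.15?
True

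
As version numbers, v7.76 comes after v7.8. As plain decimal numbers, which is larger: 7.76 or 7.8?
7.8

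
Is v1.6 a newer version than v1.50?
No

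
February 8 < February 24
True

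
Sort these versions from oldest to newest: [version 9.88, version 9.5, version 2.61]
[version 2.61, version 9.5, version 9.88]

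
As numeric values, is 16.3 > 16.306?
False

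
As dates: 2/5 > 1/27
True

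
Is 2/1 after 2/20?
No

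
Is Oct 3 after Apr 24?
Yes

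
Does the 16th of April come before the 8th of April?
No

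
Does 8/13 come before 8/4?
No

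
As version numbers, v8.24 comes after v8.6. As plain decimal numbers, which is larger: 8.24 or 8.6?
8.6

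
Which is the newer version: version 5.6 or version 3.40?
version 5.6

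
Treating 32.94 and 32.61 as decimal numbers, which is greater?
32.94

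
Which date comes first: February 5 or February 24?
February 5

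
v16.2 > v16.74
False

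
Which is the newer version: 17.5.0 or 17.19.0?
17.19.0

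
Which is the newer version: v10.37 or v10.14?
v10.37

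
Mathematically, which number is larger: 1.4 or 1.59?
1.59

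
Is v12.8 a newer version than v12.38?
No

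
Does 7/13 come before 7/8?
No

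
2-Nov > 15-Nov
False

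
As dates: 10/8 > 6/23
True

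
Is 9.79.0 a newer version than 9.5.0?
Yes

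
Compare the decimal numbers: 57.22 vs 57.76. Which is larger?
57.76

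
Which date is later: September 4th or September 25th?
September 25th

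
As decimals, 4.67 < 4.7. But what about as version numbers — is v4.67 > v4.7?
True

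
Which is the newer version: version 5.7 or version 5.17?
version 5.17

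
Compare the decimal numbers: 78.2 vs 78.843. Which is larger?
78.843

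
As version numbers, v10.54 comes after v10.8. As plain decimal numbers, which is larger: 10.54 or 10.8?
10.8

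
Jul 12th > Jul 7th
True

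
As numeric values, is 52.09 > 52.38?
False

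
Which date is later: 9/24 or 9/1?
9/24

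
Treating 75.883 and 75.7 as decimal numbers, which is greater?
75.883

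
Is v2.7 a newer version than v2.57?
No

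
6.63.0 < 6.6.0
False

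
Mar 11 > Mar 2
True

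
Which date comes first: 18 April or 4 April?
4 April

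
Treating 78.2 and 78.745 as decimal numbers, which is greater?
78.745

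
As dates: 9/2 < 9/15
True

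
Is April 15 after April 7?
Yes. Day 15 comes after day 7 in April — this is a date comparison, not a decimal one (the decimal 4.15 would be smaller than 4.7).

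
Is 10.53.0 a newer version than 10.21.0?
Yes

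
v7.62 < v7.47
False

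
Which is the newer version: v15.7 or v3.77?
v15.7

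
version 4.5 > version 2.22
True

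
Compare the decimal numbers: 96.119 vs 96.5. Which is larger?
96.5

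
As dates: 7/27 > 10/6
False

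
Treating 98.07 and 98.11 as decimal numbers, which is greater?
98.11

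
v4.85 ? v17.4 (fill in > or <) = <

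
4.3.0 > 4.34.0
False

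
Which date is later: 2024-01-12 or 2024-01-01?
2024-01-12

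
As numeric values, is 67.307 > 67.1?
True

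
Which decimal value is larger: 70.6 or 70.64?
70.64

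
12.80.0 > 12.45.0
True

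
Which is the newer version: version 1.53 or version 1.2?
version 1.53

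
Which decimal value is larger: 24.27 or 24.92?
24.92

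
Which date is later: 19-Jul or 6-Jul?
19-Jul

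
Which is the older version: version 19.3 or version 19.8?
version 19.3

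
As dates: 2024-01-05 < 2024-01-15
True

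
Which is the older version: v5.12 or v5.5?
v5.5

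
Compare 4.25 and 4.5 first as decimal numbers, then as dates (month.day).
As decimals: 4.25 < 4.5. As dates: 4/25 is later than 4/5 (day 25 > day 5).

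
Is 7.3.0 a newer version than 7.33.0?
No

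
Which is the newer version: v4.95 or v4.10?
v4.95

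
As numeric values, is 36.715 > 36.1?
True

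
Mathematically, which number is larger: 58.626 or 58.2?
58.626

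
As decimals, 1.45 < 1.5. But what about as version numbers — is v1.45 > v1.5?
True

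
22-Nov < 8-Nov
False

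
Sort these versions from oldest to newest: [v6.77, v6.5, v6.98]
[v6.5, v6.77, v6.98]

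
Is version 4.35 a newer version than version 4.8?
Yes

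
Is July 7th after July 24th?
No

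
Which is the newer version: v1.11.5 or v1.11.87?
v1.11.87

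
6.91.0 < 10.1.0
True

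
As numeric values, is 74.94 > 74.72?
True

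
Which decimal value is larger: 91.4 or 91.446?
91.446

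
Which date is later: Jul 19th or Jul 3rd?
Jul 19th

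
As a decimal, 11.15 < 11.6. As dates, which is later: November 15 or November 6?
November 15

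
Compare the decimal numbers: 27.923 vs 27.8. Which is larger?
27.923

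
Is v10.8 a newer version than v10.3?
Yes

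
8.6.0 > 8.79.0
False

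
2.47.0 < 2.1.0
False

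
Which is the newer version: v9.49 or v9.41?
v9.49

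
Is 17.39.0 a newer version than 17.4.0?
Yes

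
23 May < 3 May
False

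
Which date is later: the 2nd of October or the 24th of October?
the 24th of October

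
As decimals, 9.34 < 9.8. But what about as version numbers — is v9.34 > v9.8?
True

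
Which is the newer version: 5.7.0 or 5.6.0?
5.7.0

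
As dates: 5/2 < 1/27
False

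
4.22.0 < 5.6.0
True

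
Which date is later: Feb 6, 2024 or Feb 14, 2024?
Feb 14, 2024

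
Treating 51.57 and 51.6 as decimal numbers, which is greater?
51.6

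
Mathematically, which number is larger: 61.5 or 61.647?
61.647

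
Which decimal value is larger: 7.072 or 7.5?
7.5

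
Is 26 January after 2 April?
No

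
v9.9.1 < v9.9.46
True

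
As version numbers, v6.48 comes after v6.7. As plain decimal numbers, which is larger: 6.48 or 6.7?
6.7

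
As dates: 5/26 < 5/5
False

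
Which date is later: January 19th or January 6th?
January 19th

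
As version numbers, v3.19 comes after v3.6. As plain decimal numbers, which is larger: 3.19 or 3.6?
3.6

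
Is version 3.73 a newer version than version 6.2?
No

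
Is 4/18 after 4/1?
Yes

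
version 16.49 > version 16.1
True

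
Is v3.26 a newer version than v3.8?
Yes. Version numbers are compared segment by segment as integers, not as decimals: minor version 26 > 8, so v3.26 > v3.8 (even though the decimal 3.26 < 3.8).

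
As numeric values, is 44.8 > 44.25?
True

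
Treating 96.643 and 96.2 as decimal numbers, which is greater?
96.643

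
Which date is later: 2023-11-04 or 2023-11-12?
2023-11-12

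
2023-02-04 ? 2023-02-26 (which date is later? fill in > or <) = <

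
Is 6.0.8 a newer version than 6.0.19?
No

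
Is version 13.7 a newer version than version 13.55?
No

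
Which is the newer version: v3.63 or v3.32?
v3.63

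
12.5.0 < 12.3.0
False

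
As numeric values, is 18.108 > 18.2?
False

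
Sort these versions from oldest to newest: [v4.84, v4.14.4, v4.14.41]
[v4.14.4, v4.14.41, v4.84]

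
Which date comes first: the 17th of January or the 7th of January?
the 7th of January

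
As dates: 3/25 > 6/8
False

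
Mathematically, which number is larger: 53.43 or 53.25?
53.43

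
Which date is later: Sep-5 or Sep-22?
Sep-22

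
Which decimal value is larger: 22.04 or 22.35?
22.35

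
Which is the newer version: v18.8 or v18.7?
v18.8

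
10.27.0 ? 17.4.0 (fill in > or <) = <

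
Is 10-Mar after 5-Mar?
Yes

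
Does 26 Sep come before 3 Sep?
No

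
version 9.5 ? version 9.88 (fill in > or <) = <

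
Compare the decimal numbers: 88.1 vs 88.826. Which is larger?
88.826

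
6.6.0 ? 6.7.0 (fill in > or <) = <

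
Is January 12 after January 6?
Yes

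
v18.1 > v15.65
True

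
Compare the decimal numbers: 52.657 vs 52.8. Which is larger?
52.8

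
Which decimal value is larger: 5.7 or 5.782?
5.782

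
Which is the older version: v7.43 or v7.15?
v7.15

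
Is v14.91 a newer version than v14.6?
Yes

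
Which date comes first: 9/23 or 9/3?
9/3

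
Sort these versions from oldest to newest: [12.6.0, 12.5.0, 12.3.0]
[12.3.0, 12.5.0, 12.6.0]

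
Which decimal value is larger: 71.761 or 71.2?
71.761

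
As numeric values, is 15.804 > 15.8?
True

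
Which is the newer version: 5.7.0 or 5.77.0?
5.77.0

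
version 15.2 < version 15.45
True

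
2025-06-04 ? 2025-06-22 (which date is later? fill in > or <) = <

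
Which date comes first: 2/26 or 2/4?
2/4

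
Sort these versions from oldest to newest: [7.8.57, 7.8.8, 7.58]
[7.8.8, 7.8.57, 7.58]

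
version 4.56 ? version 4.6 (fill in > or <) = >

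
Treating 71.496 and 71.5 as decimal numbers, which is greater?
71.5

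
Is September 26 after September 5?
Yes. Day 26 comes after day 5 in September — this is a date comparison, not a decimal one (the decimal 9.26 would be smaller than 9.5).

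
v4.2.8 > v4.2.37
False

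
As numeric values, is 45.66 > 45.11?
True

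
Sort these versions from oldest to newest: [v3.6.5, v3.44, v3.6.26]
[v3.6.5, v3.6.26, v3.44]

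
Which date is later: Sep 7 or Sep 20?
Sep 20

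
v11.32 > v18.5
False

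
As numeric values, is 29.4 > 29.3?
True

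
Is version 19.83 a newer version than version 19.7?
Yes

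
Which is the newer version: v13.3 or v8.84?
v13.3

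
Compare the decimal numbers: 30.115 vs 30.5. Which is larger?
30.5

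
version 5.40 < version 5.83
True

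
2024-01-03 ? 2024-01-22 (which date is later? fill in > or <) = <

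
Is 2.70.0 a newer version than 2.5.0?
Yes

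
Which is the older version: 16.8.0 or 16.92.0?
16.8.0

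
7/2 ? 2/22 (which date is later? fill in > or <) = >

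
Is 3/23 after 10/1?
No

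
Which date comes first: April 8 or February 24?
February 24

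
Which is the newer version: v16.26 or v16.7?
v16.26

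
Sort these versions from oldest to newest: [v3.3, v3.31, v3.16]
[v3.3, v3.16, v3.31]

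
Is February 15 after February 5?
Yes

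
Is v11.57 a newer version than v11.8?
Yes. Version numbers are compared segment by segment as integers, not as decimals: minor version 57 > 8, so v11.57 > v11.8 (even though the decimal 11.57 < 11.8).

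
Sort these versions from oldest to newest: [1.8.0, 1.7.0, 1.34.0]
[1.7.0, 1.8.0, 1.34.0]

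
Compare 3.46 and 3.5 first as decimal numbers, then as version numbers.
As decimals: 3.46 < 3.5. As versions: v3.46 > v3.5 (minor version 46 > 5).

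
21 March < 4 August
True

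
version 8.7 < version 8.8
True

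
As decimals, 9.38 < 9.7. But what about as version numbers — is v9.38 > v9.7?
True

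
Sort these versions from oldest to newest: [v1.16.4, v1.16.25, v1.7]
[v1.7, v1.16.4, v1.16.25]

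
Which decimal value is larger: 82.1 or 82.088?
82.1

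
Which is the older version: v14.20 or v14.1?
v14.1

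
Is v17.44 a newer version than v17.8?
Yes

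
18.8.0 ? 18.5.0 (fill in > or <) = >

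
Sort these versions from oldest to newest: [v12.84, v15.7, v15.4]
[v12.84, v15.4, v15.7]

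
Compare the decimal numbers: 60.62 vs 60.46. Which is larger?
60.62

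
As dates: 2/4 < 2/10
True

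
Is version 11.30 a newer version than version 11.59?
No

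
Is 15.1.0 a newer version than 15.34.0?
No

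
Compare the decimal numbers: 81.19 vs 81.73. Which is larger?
81.73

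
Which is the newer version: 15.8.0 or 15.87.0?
15.87.0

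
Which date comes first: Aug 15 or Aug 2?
Aug 2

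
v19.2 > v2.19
True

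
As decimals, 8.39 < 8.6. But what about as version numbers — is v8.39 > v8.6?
True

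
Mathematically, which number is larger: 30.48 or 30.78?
30.78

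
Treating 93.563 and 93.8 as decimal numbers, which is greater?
93.8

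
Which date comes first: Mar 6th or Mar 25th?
Mar 6th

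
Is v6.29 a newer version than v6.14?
Yes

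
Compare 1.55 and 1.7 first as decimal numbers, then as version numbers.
As decimals: 1.55 < 1.7. As versions: v1.55 > v1.7 (minor version 55 > 7).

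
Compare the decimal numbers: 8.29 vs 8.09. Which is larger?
8.29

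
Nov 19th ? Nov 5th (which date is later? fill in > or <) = >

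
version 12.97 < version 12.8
False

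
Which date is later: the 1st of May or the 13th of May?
the 13th of May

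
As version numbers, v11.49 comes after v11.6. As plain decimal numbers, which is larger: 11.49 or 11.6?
11.6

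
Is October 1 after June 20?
Yes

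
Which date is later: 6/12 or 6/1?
6/12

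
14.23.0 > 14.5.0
True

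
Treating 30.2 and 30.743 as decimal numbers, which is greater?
30.743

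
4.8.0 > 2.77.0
True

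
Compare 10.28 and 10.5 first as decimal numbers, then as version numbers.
As decimals: 10.28 < 10.5. As versions: v10.28 > v10.5 (minor version 28 > 5).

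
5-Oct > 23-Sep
True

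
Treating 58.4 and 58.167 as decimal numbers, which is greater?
58.4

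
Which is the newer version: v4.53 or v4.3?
v4.53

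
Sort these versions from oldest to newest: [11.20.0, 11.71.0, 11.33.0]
[11.20.0, 11.33.0, 11.71.0]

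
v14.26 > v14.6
True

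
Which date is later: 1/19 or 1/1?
1/19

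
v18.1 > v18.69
False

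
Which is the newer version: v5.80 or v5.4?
v5.80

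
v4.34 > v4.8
True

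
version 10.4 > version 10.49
False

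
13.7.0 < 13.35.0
True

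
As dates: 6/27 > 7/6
False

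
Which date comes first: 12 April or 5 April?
5 April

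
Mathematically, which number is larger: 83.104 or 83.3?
83.3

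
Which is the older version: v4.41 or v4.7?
v4.7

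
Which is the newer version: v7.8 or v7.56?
v7.56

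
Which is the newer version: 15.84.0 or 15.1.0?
15.84.0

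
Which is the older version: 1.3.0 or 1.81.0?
1.3.0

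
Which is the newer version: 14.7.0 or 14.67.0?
14.67.0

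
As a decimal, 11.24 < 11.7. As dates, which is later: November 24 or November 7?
November 24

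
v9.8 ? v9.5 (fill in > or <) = >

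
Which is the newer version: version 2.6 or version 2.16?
version 2.16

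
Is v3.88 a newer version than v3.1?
Yes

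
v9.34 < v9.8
False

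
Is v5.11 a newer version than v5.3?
Yes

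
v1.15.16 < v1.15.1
False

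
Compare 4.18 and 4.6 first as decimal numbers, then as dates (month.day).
As decimals: 4.18 < 4.6. As dates: 4/18 is later than 4/6 (day 18 > day 6).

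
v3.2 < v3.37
True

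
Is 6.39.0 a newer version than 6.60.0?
No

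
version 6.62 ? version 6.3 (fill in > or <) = >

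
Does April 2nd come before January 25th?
No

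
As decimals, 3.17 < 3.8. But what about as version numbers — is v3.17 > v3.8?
True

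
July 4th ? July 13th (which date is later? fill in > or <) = <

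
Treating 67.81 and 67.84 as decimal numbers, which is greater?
67.84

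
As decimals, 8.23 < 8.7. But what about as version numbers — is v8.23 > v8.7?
True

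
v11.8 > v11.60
False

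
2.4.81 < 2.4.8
False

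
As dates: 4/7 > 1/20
True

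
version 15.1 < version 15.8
True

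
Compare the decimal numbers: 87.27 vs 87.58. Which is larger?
87.58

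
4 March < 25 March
True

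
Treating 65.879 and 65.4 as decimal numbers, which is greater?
65.879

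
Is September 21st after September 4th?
Yes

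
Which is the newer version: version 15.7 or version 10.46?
version 15.7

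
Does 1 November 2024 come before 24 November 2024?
Yes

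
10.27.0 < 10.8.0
False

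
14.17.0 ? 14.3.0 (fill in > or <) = >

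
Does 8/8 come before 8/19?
Yes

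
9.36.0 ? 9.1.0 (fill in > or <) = >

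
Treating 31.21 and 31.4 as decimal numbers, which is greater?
31.4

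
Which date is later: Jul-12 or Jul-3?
Jul-12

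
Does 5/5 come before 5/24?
Yes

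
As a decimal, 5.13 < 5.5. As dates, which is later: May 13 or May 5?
May 13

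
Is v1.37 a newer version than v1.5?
Yes. Version numbers are compared segment by segment as integers, not as decimals: minor version 37 > 5, so v1.37 > v1.5 (even though the decimal 1.37 < 1.5).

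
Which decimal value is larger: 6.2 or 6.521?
6.521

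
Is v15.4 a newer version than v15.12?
No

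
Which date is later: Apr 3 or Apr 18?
Apr 18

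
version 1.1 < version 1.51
True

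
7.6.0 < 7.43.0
True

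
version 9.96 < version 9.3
False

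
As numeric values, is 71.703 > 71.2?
True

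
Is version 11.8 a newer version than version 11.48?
No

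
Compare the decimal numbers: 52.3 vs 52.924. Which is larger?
52.924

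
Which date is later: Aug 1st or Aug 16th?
Aug 16th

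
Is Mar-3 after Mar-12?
No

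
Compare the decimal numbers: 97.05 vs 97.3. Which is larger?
97.3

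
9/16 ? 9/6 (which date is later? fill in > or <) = >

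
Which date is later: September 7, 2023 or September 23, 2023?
September 23, 2023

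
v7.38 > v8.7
False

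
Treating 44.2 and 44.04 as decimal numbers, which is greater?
44.2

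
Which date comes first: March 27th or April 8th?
March 27th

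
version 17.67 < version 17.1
False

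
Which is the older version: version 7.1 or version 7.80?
version 7.1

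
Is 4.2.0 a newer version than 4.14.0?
No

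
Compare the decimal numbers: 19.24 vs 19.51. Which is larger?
19.51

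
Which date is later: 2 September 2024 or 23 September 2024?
23 September 2024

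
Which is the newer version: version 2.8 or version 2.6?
version 2.8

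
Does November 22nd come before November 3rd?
No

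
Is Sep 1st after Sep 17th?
No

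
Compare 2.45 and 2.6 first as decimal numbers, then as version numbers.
As decimals: 2.45 < 2.6. As versions: v2.45 > v2.6 (minor version 45 > 6).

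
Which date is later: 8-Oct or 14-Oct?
14-Oct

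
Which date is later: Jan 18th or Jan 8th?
Jan 18th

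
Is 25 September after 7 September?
Yes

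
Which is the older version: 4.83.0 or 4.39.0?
4.39.0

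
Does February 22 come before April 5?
Yes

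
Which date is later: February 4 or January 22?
February 4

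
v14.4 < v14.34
True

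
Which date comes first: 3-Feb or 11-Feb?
3-Feb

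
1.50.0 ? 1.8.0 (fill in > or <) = >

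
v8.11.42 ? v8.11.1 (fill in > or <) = >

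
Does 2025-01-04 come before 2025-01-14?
Yes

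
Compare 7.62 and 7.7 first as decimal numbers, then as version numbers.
As decimals: 7.62 < 7.7. As versions: v7.62 > v7.7 (minor version 62 > 7).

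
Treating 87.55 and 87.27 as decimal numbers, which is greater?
87.55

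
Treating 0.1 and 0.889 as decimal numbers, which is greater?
0.889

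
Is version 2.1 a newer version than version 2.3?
No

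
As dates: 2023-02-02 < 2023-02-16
True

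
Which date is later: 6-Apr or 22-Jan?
6-Apr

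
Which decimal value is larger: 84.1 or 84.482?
84.482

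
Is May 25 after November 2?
No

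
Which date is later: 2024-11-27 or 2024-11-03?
2024-11-27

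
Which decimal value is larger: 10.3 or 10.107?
10.3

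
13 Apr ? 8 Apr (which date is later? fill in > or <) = >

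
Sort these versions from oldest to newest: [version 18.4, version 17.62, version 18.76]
[version 17.62, version 18.4, version 18.76]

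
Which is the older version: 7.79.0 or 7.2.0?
7.2.0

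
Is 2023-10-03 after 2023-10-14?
No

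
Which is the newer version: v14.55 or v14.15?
v14.55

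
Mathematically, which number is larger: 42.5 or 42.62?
42.62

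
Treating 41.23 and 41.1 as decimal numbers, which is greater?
41.23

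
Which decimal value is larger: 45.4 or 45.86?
45.86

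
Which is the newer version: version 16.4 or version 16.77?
version 16.77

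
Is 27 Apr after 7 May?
No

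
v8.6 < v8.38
True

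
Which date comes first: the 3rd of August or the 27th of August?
the 3rd of August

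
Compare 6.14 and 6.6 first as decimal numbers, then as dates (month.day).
As decimals: 6.14 < 6.6. As dates: 6/14 is later than 6/6 (day 14 > day 6).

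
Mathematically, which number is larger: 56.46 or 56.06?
56.46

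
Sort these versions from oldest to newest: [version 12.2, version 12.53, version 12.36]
[version 12.2, version 12.36, version 12.53]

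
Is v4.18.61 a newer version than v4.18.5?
Yes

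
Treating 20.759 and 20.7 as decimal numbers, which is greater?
20.759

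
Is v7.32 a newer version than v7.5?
Yes. Version numbers are compared segment by segment as integers, not as decimals: minor version 32 > 5, so v7.32 > v7.5 (even though the decimal 7.32 < 7.5).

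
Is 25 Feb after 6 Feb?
Yes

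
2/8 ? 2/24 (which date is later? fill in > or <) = <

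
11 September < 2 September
False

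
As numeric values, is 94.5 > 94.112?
True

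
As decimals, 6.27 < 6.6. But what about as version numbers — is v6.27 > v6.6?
True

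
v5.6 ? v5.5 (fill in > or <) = >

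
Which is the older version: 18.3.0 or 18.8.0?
18.3.0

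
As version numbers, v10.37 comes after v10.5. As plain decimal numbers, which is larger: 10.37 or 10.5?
10.5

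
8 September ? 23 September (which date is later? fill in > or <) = <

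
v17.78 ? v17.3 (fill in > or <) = >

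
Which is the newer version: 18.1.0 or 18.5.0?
18.5.0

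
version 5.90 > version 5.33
True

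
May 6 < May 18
True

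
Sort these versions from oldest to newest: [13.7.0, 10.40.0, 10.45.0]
[10.40.0, 10.45.0, 13.7.0]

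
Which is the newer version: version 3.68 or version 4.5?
version 4.5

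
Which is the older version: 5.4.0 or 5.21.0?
5.4.0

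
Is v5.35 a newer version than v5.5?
Yes. Version numbers are compared segment by segment as integers, not as decimals: minor version 35 > 5, so v5.35 > v5.5 (even though the decimal 5.35 < 5.5).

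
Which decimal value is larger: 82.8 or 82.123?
82.8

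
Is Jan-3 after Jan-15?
No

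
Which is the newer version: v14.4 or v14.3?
v14.4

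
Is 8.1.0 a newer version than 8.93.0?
No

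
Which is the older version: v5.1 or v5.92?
v5.1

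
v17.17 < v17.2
False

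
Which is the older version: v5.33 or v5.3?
v5.3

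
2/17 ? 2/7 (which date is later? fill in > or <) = >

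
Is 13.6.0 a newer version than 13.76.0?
No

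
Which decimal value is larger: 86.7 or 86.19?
86.7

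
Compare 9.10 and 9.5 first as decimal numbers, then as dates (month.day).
As decimals: 9.10 < 9.5. As dates: 9/10 is later than 9/5 (day 10 > day 5).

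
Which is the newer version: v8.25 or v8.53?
v8.53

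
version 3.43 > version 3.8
True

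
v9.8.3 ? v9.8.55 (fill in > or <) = <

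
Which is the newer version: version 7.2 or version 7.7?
version 7.7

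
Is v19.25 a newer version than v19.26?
No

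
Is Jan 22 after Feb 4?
No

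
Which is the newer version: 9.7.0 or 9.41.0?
9.41.0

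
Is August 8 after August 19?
No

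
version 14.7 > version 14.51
False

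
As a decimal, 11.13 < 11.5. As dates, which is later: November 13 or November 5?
November 13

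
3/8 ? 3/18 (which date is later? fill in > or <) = <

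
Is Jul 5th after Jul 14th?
No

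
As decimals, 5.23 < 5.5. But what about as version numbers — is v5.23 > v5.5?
True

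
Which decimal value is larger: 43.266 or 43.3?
43.3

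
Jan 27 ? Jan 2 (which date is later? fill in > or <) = >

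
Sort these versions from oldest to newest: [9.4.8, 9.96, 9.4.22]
[9.4.8, 9.4.22, 9.96]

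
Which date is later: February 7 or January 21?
February 7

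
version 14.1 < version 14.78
True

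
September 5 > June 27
True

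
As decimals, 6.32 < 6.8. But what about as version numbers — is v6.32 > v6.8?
True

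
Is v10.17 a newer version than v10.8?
Yes. Version numbers are compared segment by segment as integers, not as decimals: minor version 17 > 8, so v10.17 > v10.8 (even though the decimal 10.17 < 10.8).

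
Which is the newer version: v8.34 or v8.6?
v8.34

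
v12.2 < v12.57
True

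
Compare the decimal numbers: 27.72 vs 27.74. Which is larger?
27.74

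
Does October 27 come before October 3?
No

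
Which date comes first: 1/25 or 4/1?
1/25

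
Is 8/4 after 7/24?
Yes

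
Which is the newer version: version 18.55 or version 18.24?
version 18.55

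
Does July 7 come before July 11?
Yes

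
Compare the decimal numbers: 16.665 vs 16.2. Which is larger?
16.665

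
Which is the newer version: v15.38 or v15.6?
v15.38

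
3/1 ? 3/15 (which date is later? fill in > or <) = <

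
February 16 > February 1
True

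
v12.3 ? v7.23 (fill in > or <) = >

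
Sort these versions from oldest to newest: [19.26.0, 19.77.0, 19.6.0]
[19.6.0, 19.26.0, 19.77.0]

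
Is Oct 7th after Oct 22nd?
No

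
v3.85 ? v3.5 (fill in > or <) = >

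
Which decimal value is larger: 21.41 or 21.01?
21.41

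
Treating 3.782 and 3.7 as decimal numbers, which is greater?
3.782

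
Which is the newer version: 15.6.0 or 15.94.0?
15.94.0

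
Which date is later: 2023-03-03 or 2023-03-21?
2023-03-21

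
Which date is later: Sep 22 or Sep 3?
Sep 22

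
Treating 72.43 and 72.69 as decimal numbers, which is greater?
72.69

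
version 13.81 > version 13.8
True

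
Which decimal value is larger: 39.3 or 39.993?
39.993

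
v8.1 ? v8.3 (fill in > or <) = <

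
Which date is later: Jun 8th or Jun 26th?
Jun 26th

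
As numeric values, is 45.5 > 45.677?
False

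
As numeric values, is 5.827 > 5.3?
True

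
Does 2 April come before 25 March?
No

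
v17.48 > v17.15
True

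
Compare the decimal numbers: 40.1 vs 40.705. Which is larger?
40.705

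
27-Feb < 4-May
True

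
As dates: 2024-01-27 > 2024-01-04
True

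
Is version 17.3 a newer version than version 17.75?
No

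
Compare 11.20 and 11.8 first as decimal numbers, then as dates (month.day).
As decimals: 11.20 < 11.8. As dates: 11/20 is later than 11/8 (day 20 > day 8).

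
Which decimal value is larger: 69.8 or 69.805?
69.805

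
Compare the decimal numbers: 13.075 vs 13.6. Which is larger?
13.6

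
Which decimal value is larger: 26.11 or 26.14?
26.14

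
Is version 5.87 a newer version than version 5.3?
Yes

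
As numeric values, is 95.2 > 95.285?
False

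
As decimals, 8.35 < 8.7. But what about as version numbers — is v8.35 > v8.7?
True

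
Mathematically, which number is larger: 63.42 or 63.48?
63.48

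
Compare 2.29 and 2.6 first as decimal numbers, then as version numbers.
As decimals: 2.29 < 2.6. As versions: v2.29 > v2.6 (minor version 29 > 6).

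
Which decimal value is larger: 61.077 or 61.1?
61.1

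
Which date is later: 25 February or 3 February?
25 February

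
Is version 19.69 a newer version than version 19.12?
Yes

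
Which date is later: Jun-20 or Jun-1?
Jun-20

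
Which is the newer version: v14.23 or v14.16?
v14.23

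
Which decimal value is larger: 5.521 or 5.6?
5.6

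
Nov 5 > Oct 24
True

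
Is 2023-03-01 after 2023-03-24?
No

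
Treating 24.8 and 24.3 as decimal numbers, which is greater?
24.8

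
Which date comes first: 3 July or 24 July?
3 July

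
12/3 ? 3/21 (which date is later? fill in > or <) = >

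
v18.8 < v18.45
True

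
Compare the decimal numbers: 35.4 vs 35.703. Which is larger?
35.703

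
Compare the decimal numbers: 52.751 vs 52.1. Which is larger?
52.751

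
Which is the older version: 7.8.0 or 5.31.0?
5.31.0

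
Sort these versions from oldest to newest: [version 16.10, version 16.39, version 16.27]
[version 16.10, version 16.27, version 16.39]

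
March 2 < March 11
True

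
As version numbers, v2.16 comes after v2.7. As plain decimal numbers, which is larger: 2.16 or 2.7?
2.7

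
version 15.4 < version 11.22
False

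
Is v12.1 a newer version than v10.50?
Yes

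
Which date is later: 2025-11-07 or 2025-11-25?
2025-11-25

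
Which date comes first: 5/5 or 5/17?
5/5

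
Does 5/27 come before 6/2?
Yes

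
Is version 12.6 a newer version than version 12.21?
No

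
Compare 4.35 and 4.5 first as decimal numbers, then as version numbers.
As decimals: 4.35 < 4.5. As versions: v4.35 > v4.5 (minor version 35 > 5).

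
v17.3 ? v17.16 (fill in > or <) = <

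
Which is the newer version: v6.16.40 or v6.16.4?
v6.16.40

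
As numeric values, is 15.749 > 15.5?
True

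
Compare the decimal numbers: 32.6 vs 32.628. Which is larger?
32.628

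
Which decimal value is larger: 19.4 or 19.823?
19.823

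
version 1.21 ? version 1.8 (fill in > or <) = >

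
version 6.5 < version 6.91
True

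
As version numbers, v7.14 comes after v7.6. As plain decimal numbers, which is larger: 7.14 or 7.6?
7.6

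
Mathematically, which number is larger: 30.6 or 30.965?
30.965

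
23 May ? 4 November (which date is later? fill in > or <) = <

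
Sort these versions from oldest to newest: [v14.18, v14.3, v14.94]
[v14.3, v14.18, v14.94]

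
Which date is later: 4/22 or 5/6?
5/6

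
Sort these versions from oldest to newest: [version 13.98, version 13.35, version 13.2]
[version 13.2, version 13.35, version 13.98]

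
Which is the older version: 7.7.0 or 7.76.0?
7.7.0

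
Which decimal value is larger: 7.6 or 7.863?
7.863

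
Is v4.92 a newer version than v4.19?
Yes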